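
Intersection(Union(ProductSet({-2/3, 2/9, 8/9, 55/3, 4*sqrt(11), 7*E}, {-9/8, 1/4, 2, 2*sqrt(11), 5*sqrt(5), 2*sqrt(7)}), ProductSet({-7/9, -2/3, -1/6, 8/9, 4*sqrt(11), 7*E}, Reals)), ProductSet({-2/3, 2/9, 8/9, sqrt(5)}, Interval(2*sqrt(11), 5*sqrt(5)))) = Union(ProductSet({-2/3, 8/9}, Interval(2*sqrt(11), 5*sqrt(5))), ProductSet({-2/3, 2/9, 8/9}, {2*sqrt(11), 5*sqrt(5)}))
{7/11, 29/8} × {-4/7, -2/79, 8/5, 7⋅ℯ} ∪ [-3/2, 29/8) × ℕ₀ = ([-3/2, 29/8) × ℕ₀) ∪ ({7/11, 29/8} × {-4/7, -2/79, 8/5, 7⋅ℯ})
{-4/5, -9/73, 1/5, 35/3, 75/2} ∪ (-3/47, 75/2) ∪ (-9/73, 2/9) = {-4/5} ∪ [-9/73, 75/2]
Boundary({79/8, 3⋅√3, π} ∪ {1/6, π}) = {1/6, 79/8, 3⋅√3, π}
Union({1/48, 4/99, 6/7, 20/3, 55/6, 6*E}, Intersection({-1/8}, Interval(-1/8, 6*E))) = {-1/8, 1/48, 4/99, 6/7, 20/3, 55/6, 6*E}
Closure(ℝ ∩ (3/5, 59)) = [3/5, 59]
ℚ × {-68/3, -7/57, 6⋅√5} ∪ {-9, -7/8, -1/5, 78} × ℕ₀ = ({-9, -7/8, -1/5, 78} × ℕ₀) ∪ (ℚ × {-68/3, -7/57, 6⋅√5})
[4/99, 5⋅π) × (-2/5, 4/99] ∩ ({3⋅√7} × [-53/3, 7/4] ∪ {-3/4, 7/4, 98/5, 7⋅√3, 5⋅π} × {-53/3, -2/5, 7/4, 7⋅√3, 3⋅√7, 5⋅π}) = {3⋅√7} × (-2/5, 4/99]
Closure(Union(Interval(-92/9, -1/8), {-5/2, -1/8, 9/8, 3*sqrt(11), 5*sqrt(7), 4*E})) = Union({9/8, 3*sqrt(11), 5*sqrt(7), 4*E}, Interval(-92/9, -1/8))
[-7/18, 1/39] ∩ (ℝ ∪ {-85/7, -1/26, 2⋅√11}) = [-7/18, 1/39]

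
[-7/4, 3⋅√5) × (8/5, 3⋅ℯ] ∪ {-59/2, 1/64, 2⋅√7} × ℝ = ({-59/2, 1/64, 2⋅√7} × ℝ) ∪ ([-7/4, 3⋅√5) × (8/5, 3⋅ℯ])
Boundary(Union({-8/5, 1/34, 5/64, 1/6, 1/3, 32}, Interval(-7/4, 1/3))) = {-7/4, 1/3, 32}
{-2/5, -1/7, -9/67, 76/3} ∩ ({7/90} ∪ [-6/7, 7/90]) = {-2/5, -1/7, -9/67}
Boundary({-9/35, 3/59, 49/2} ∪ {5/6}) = {-9/35, 3/59, 5/6, 49/2}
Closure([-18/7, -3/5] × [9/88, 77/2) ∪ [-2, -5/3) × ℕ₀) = ([-2, -5/3) × ℕ₀) ∪ ([-18/7, -3/5] × [9/88, 77/2]) ∪ ([-2, -5/3] × (ℕ₀ \ (9/88, 77/2)))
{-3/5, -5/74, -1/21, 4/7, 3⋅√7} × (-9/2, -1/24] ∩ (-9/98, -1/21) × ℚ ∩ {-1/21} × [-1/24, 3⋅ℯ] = ∅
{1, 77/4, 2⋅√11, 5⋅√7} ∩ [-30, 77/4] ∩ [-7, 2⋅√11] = {1, 2⋅√11}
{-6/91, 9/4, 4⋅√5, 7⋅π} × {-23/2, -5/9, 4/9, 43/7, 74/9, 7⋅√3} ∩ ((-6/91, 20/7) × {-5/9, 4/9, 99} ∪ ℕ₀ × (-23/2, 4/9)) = {9/4} × {-5/9, 4/9}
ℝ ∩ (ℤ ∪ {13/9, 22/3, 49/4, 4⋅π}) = ℤ ∪ {13/9, 22/3, 49/4, 4⋅π}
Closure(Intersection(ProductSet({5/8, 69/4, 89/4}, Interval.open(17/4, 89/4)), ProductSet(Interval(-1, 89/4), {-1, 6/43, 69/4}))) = ProductSet({5/8, 69/4, 89/4}, {69/4})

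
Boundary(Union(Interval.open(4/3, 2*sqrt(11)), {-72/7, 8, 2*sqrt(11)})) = {-72/7, 4/3, 8, 2*sqrt(11)}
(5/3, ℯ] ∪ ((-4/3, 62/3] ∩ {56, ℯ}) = (5/3, ℯ]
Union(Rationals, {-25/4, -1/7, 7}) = Rationals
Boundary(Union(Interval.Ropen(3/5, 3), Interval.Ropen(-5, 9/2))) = {-5, 9/2}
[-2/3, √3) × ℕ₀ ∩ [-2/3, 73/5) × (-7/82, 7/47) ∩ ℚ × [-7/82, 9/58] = (ℚ ∩ [-2/3, √3)) × {0}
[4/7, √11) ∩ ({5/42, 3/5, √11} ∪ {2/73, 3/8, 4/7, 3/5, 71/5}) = {4/7, 3/5}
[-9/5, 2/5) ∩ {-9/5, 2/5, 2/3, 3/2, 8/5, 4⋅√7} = {-9/5}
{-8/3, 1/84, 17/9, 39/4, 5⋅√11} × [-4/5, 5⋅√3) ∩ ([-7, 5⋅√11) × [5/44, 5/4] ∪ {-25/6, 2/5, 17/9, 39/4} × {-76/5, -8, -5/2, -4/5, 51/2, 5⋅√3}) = ({17/9, 39/4} × {-4/5}) ∪ ({-8/3, 1/84, 17/9, 39/4} × [5/44, 5/4])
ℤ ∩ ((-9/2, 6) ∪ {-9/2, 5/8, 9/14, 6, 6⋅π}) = {-4, -3, …, 6}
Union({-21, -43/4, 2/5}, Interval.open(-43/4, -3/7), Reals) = Interval(-oo, oo)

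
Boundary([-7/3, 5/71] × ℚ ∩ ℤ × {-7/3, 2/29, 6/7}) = {-2, -1, 0} × {-7/3, 2/29, 6/7}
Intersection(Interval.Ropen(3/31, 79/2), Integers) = Range(1, 40, 1)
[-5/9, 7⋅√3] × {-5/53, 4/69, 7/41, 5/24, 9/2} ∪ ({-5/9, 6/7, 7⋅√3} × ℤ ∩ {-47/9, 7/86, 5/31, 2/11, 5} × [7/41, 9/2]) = [-5/9, 7⋅√3] × {-5/53, 4/69, 7/41, 5/24, 9/2}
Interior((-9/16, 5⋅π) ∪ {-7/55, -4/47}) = (-9/16, 5⋅π)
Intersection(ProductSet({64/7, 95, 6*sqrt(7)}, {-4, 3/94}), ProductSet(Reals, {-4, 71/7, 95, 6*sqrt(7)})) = ProductSet({64/7, 95, 6*sqrt(7)}, {-4})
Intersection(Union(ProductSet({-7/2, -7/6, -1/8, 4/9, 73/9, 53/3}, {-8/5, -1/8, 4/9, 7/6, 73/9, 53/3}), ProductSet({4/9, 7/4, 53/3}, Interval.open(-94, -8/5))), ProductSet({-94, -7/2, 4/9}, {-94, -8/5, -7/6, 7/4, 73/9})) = ProductSet({-7/2, 4/9}, {-8/5, 73/9})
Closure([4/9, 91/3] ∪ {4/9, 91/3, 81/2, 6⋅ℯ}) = [4/9, 91/3] ∪ {81/2}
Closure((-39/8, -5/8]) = [-39/8, -5/8]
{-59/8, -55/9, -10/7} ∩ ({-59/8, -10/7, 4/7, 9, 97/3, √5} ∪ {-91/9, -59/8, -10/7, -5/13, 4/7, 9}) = {-59/8, -10/7}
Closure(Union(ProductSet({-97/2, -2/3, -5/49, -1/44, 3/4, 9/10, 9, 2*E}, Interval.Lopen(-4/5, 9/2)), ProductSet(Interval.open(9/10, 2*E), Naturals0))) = Union(ProductSet({-97/2, -2/3, -5/49, -1/44, 3/4, 9/10, 9, 2*E}, Interval(-4/5, 9/2)), ProductSet(Interval(9/10, 2*E), Naturals0))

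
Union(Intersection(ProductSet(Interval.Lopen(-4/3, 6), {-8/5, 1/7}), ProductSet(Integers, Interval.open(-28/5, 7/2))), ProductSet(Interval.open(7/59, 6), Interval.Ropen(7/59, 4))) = Union(ProductSet(Interval.open(7/59, 6), Interval.Ropen(7/59, 4)), ProductSet(Range(-1, 7, 1), {-8/5, 1/7}))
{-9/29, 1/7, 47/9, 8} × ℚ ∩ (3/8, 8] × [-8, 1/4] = {47/9, 8} × (ℚ ∩ [-8, 1/4])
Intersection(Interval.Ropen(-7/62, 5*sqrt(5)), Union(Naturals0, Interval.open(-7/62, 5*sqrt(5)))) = Union(Interval.open(-7/62, 5*sqrt(5)), Range(0, 12, 1))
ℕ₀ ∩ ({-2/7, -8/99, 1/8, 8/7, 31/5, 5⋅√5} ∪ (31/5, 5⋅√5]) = {7, 8, …, 11}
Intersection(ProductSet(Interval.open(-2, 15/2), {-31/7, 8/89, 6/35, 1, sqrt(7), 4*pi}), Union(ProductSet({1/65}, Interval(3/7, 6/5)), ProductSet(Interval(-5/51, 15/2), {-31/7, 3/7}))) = Union(ProductSet({1/65}, {1}), ProductSet(Interval.Ropen(-5/51, 15/2), {-31/7}))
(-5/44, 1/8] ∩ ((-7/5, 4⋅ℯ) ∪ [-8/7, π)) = (-5/44, 1/8]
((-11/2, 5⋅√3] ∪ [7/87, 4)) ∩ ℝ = (-11/2, 5⋅√3]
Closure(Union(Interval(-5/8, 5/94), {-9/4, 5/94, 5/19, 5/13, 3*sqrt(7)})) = Union({-9/4, 5/19, 5/13, 3*sqrt(7)}, Interval(-5/8, 5/94))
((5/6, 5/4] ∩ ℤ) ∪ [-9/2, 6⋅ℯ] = [-9/2, 6⋅ℯ] ∪ {1}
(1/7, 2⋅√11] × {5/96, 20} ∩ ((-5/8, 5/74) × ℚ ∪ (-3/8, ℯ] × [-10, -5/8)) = ∅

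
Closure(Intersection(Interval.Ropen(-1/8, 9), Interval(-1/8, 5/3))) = Interval(-1/8, 5/3)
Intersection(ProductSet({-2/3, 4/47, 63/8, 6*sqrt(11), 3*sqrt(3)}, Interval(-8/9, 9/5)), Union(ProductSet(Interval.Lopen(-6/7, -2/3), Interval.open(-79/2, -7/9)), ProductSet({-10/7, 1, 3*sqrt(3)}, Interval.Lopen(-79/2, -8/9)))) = Union(ProductSet({-2/3}, Interval.Ropen(-8/9, -7/9)), ProductSet({3*sqrt(3)}, {-8/9}))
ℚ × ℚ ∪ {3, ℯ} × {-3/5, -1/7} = (ℚ × ℚ) ∪ ({3, ℯ} × {-3/5, -1/7})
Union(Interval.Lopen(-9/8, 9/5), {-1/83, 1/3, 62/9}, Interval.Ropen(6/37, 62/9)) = Interval.Lopen(-9/8, 62/9)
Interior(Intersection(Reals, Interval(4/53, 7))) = Interval.open(4/53, 7)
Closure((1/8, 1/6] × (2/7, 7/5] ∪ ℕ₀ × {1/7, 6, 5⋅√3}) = ({1/8, 1/6} × [2/7, 7/5]) ∪ ([1/8, 1/6] × {2/7, 7/5}) ∪ ((1/8, 1/6] × (2/7, 7/5]) ∪ ((ℕ₀ ∪ (ℕ₀ \ (1/8, 1/6))) × {1/7, 6, 5⋅√3})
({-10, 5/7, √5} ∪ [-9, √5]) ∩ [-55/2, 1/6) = {-10} ∪ [-9, 1/6)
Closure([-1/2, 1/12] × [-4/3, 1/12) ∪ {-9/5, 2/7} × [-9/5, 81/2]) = ({-9/5, 2/7} × [-9/5, 81/2]) ∪ ([-1/2, 1/12] × [-4/3, 1/12])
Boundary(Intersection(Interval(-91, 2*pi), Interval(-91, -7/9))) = {-91, -7/9}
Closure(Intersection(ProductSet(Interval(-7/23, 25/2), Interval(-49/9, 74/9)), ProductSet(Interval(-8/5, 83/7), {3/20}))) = ProductSet(Interval(-7/23, 83/7), {3/20})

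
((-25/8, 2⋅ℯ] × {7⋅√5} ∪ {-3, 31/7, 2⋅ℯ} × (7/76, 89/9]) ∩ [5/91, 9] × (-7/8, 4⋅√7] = {31/7, 2⋅ℯ} × (7/76, 89/9]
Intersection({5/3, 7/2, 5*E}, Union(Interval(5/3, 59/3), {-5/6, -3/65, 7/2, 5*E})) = {5/3, 7/2, 5*E}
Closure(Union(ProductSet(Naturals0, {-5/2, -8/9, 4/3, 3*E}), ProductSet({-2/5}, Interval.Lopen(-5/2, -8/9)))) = Union(ProductSet({-2/5}, Interval(-5/2, -8/9)), ProductSet(Naturals0, {-5/2, -8/9, 4/3, 3*E}))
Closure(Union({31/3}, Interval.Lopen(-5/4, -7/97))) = Union({31/3}, Interval(-5/4, -7/97))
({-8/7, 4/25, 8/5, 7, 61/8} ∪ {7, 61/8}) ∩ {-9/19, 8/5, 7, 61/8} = {8/5, 7, 61/8}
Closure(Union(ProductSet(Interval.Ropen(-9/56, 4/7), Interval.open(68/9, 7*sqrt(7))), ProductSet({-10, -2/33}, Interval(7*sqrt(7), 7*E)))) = Union(ProductSet({-10, -2/33}, Interval(7*sqrt(7), 7*E)), ProductSet({-9/56, 4/7}, Interval(68/9, 7*sqrt(7))), ProductSet(Interval(-9/56, 4/7), {68/9, 7*sqrt(7)}), ProductSet(Interval.Ropen(-9/56, 4/7), Interval.open(68/9, 7*sqrt(7))))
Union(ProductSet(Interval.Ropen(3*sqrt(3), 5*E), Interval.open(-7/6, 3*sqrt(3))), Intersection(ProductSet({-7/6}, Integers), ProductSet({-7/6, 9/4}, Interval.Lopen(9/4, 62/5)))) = Union(ProductSet({-7/6}, Range(3, 13, 1)), ProductSet(Interval.Ropen(3*sqrt(3), 5*E), Interval.open(-7/6, 3*sqrt(3))))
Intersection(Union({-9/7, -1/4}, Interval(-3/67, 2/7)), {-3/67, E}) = {-3/67}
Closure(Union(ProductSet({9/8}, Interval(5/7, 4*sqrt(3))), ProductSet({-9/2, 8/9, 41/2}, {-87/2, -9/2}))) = Union(ProductSet({9/8}, Interval(5/7, 4*sqrt(3))), ProductSet({-9/2, 8/9, 41/2}, {-87/2, -9/2}))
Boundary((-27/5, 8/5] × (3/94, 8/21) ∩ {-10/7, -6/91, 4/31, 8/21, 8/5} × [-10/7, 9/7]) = {-10/7, -6/91, 4/31, 8/21, 8/5} × [3/94, 8/21]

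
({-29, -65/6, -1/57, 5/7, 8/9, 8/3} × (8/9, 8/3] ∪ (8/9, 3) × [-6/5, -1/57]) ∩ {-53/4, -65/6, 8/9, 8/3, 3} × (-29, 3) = ({8/3} × [-6/5, -1/57]) ∪ ({-65/6, 8/9, 8/3} × (8/9, 8/3])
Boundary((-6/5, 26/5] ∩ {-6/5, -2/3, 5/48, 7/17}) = {-2/3, 5/48, 7/17}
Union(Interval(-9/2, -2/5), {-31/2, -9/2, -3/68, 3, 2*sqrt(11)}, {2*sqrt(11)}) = Union({-31/2, -3/68, 3, 2*sqrt(11)}, Interval(-9/2, -2/5))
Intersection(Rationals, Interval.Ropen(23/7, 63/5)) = Intersection(Interval.Ropen(23/7, 63/5), Rationals)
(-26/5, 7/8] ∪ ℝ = (-∞, ∞)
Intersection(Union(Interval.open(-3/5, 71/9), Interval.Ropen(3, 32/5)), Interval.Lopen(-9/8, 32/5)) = Interval.Lopen(-3/5, 32/5)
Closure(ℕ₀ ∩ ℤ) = ℕ₀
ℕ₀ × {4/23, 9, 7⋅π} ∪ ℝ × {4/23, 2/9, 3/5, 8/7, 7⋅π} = (ℕ₀ × {4/23, 9, 7⋅π}) ∪ (ℝ × {4/23, 2/9, 3/5, 8/7, 7⋅π})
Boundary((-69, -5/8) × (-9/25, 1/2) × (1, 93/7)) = ((({-69, -5/8} × [-9/25, 1/2]) ∪ ([-69, -5/8] × {-9/25, 1/2})) × [1, 93/7]) ∪ ((({-69, -5/8} × [-9/25, 1/2]) ∪ ([-69, -5/8] × {-9/25, 1/2}) ∪ ((-69, -5/8) × (-9/25, 1/2))) × {1, 93/7})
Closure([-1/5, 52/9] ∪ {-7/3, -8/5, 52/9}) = {-7/3, -8/5} ∪ [-1/5, 52/9]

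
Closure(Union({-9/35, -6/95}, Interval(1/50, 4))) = Union({-9/35, -6/95}, Interval(1/50, 4))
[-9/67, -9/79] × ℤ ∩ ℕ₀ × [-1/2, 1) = ∅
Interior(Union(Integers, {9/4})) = EmptySet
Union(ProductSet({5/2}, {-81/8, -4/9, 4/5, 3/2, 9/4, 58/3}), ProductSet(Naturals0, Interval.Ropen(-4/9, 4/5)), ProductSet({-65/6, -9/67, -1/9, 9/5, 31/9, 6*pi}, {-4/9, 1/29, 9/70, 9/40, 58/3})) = Union(ProductSet({5/2}, {-81/8, -4/9, 4/5, 3/2, 9/4, 58/3}), ProductSet({-65/6, -9/67, -1/9, 9/5, 31/9, 6*pi}, {-4/9, 1/29, 9/70, 9/40, 58/3}), ProductSet(Naturals0, Interval.Ropen(-4/9, 4/5)))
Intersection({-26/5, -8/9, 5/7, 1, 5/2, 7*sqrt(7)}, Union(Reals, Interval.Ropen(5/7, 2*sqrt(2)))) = {-26/5, -8/9, 5/7, 1, 5/2, 7*sqrt(7)}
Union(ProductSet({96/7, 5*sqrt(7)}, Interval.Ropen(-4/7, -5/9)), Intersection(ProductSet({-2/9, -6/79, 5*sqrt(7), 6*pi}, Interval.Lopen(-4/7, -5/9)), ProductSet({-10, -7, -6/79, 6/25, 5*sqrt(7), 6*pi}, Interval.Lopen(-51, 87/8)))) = Union(ProductSet({96/7, 5*sqrt(7)}, Interval.Ropen(-4/7, -5/9)), ProductSet({-6/79, 5*sqrt(7), 6*pi}, Interval.Lopen(-4/7, -5/9)))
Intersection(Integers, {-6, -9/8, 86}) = {-6, 86}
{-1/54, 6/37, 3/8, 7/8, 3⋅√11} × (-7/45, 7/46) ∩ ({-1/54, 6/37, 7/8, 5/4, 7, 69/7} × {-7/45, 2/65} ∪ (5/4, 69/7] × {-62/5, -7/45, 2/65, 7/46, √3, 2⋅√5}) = {-1/54, 6/37, 7/8} × {2/65}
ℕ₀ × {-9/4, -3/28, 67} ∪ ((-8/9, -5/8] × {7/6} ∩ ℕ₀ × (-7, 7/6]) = ℕ₀ × {-9/4, -3/28, 67}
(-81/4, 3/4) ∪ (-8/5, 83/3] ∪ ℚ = ℚ ∪ [-81/4, 83/3]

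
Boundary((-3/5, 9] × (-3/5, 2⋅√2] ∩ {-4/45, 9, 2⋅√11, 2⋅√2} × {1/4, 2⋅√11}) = {-4/45, 9, 2⋅√11, 2⋅√2} × {1/4}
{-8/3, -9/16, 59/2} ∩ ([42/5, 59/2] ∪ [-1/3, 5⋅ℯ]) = {59/2}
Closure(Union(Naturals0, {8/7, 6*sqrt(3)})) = Union({8/7, 6*sqrt(3)}, Naturals0)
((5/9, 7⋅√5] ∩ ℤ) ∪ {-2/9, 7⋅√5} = {-2/9, 7⋅√5} ∪ {1, 2, …, 15}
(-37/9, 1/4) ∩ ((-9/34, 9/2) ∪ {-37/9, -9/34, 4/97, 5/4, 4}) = [-9/34, 1/4)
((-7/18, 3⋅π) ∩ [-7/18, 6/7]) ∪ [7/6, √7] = (-7/18, 6/7] ∪ [7/6, √7]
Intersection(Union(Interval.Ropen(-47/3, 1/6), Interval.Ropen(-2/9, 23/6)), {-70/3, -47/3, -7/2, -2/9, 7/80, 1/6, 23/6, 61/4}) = {-47/3, -7/2, -2/9, 7/80, 1/6}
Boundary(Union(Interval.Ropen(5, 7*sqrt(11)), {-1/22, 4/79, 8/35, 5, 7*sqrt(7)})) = {-1/22, 4/79, 8/35, 5, 7*sqrt(11)}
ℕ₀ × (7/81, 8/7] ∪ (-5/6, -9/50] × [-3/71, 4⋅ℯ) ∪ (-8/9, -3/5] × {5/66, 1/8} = (ℕ₀ × (7/81, 8/7]) ∪ ((-8/9, -3/5] × {5/66, 1/8}) ∪ ((-5/6, -9/50] × [-3/71, 4⋅ℯ))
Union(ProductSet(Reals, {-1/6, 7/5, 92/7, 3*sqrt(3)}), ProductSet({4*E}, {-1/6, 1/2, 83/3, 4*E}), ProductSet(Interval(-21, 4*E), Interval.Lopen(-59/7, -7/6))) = Union(ProductSet({4*E}, {-1/6, 1/2, 83/3, 4*E}), ProductSet(Interval(-21, 4*E), Interval.Lopen(-59/7, -7/6)), ProductSet(Reals, {-1/6, 7/5, 92/7, 3*sqrt(3)}))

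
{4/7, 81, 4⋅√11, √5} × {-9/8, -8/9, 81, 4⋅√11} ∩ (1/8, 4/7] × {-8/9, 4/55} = {4/7} × {-8/9}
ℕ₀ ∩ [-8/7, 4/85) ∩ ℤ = {0}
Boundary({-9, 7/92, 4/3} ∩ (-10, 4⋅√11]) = {-9, 7/92, 4/3}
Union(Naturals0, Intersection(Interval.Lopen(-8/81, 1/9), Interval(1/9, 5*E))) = Union({1/9}, Naturals0)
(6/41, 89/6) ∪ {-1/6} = {-1/6} ∪ (6/41, 89/6)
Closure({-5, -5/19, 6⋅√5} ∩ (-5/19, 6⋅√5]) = {6⋅√5}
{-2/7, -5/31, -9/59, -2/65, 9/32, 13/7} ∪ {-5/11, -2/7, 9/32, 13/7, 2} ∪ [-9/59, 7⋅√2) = {-5/11, -2/7, -5/31} ∪ [-9/59, 7⋅√2)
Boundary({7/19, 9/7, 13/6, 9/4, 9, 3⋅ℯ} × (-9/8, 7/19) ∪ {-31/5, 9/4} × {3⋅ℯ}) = ({-31/5, 9/4} × {3⋅ℯ}) ∪ ({7/19, 9/7, 13/6, 9/4, 9, 3⋅ℯ} × [-9/8, 7/19])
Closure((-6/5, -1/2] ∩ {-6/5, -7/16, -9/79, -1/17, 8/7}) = ∅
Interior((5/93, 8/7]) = (5/93, 8/7)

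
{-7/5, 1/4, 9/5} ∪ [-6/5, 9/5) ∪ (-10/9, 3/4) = {-7/5} ∪ [-6/5, 9/5]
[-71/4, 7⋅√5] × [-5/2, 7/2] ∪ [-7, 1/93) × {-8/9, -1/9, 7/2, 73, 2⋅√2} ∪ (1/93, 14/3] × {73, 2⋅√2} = ((1/93, 14/3] × {73, 2⋅√2}) ∪ ([-71/4, 7⋅√5] × [-5/2, 7/2]) ∪ ([-7, 1/93) × {-8/9, -1/9, 7/2, 73, 2⋅√2})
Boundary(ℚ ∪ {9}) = ℝ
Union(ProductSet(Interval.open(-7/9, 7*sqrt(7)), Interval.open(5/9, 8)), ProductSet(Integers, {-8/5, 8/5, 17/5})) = Union(ProductSet(Integers, {-8/5, 8/5, 17/5}), ProductSet(Interval.open(-7/9, 7*sqrt(7)), Interval.open(5/9, 8)))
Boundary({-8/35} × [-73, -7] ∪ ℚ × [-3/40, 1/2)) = (ℝ × [-3/40, 1/2]) ∪ ({-8/35} × [-73, -7])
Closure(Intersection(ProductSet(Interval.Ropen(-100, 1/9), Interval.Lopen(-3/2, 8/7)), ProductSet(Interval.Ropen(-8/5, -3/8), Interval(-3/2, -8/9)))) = Union(ProductSet({-8/5, -3/8}, Interval(-3/2, -8/9)), ProductSet(Interval(-8/5, -3/8), {-3/2, -8/9}), ProductSet(Interval.Ropen(-8/5, -3/8), Interval.Lopen(-3/2, -8/9)))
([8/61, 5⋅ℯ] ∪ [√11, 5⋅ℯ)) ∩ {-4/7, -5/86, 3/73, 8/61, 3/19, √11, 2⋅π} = {8/61, 3/19, √11, 2⋅π}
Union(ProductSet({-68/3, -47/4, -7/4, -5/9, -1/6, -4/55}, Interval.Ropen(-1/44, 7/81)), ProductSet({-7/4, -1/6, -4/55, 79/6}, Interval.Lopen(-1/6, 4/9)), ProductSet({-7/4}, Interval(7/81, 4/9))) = Union(ProductSet({-7/4, -1/6, -4/55, 79/6}, Interval.Lopen(-1/6, 4/9)), ProductSet({-68/3, -47/4, -7/4, -5/9, -1/6, -4/55}, Interval.Ropen(-1/44, 7/81)))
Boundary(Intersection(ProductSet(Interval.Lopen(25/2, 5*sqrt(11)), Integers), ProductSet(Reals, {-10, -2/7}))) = ProductSet(Interval(25/2, 5*sqrt(11)), {-10})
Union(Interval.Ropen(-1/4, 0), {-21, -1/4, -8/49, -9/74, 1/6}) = Union({-21, 1/6}, Interval.Ropen(-1/4, 0))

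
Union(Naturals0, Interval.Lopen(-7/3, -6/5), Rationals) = Union(Interval(-7/3, -6/5), Rationals)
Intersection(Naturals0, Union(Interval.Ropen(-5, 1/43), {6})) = Union({6}, Range(0, 1, 1))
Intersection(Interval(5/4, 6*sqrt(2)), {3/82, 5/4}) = {5/4}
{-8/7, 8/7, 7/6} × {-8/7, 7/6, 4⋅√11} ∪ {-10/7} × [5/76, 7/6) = ({-10/7} × [5/76, 7/6)) ∪ ({-8/7, 8/7, 7/6} × {-8/7, 7/6, 4⋅√11})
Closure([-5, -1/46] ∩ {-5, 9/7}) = {-5}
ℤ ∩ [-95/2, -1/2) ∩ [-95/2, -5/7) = {-47, -46, …, -1}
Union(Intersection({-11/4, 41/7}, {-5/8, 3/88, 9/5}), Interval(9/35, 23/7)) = Interval(9/35, 23/7)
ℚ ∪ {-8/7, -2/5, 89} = ℚ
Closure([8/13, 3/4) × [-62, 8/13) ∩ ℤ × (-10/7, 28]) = ∅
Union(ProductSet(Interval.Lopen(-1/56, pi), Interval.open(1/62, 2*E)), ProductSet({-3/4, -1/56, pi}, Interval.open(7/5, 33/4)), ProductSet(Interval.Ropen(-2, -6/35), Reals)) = Union(ProductSet({-3/4, -1/56, pi}, Interval.open(7/5, 33/4)), ProductSet(Interval.Ropen(-2, -6/35), Reals), ProductSet(Interval.Lopen(-1/56, pi), Interval.open(1/62, 2*E)))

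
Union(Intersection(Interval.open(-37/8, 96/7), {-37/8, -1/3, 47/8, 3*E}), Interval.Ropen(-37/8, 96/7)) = Interval.Ropen(-37/8, 96/7)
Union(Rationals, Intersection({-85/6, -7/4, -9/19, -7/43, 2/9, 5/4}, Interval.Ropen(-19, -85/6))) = Rationals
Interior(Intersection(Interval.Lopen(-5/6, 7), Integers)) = EmptySet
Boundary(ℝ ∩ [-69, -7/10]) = {-69, -7/10}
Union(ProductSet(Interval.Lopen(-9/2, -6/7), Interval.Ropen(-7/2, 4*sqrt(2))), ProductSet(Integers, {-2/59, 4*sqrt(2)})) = Union(ProductSet(Integers, {-2/59, 4*sqrt(2)}), ProductSet(Interval.Lopen(-9/2, -6/7), Interval.Ropen(-7/2, 4*sqrt(2))))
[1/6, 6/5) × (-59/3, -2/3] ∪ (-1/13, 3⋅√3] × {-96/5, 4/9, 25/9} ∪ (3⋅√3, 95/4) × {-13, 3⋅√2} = ([1/6, 6/5) × (-59/3, -2/3]) ∪ ((-1/13, 3⋅√3] × {-96/5, 4/9, 25/9}) ∪ ((3⋅√3, 95/4) × {-13, 3⋅√2})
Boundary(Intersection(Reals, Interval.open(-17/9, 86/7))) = {-17/9, 86/7}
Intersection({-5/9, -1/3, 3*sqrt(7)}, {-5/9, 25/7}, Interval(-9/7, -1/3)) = {-5/9}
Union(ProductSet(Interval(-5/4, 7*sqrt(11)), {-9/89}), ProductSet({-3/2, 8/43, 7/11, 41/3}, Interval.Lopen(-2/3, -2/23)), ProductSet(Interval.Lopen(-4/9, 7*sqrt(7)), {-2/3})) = Union(ProductSet({-3/2, 8/43, 7/11, 41/3}, Interval.Lopen(-2/3, -2/23)), ProductSet(Interval(-5/4, 7*sqrt(11)), {-9/89}), ProductSet(Interval.Lopen(-4/9, 7*sqrt(7)), {-2/3}))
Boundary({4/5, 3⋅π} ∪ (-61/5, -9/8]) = {-61/5, -9/8, 4/5, 3⋅π}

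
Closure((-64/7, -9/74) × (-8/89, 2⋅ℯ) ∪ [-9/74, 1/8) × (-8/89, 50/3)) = ({-9/74, 1/8} × [-8/89, 50/3]) ∪ ([-9/74, 1/8] × {-8/89, 50/3}) ∪ ({-64/7, -9/74} × [-8/89, 2⋅ℯ]) ∪ ([-64/7, -9/74] × {-8/89, 2⋅ℯ}) ∪ ([-9/74, 1/8) × (-8/89, 50/3)) ∪ ((-64/7, -9/74) × (-8/89, 2⋅ℯ))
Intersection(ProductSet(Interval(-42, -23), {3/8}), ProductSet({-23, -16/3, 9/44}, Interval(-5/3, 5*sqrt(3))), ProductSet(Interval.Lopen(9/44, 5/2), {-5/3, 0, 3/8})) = EmptySet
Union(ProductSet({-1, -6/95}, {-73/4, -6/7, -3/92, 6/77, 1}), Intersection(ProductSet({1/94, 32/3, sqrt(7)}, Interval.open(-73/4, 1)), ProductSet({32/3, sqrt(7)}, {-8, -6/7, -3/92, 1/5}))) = Union(ProductSet({-1, -6/95}, {-73/4, -6/7, -3/92, 6/77, 1}), ProductSet({32/3, sqrt(7)}, {-8, -6/7, -3/92, 1/5}))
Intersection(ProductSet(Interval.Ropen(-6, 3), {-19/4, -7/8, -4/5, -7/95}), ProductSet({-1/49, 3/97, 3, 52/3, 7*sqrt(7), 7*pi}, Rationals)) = ProductSet({-1/49, 3/97}, {-19/4, -7/8, -4/5, -7/95})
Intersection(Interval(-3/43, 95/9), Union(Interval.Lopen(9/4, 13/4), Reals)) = Interval(-3/43, 95/9)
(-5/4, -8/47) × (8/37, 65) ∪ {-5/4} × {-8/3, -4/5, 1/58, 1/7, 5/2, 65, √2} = ((-5/4, -8/47) × (8/37, 65)) ∪ ({-5/4} × {-8/3, -4/5, 1/58, 1/7, 5/2, 65, √2})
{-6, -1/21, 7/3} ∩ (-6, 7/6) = {-1/21}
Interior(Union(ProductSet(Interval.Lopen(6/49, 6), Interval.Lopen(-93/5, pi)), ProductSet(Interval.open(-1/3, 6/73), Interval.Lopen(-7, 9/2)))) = Union(ProductSet(Interval.open(-1/3, 6/73), Interval.open(-7, 9/2)), ProductSet(Interval.open(6/49, 6), Interval.open(-93/5, pi)))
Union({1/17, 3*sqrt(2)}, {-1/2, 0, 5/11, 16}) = {-1/2, 0, 1/17, 5/11, 16, 3*sqrt(2)}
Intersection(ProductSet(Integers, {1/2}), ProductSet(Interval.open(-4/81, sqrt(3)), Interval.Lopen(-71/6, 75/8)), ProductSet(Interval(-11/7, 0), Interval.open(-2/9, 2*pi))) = ProductSet(Range(0, 1, 1), {1/2})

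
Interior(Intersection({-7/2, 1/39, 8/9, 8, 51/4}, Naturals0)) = EmptySet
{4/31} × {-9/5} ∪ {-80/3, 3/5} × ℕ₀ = ({4/31} × {-9/5}) ∪ ({-80/3, 3/5} × ℕ₀)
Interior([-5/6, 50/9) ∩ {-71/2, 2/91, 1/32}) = ∅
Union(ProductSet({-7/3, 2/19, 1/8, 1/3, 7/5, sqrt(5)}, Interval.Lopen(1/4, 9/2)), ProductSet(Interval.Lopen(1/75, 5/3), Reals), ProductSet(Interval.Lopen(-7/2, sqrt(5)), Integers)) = Union(ProductSet({-7/3, 2/19, 1/8, 1/3, 7/5, sqrt(5)}, Interval.Lopen(1/4, 9/2)), ProductSet(Interval.Lopen(-7/2, sqrt(5)), Integers), ProductSet(Interval.Lopen(1/75, 5/3), Reals))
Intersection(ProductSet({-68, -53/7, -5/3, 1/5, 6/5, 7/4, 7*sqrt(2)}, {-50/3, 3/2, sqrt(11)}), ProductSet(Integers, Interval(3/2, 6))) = ProductSet({-68}, {3/2, sqrt(11)})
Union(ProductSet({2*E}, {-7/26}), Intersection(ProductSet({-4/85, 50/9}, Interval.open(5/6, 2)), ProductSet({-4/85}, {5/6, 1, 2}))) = Union(ProductSet({-4/85}, {1}), ProductSet({2*E}, {-7/26}))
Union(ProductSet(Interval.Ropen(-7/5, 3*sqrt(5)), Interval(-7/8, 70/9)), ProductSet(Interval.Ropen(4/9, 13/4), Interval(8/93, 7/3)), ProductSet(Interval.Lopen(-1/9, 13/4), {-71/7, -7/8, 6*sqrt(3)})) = Union(ProductSet(Interval.Ropen(-7/5, 3*sqrt(5)), Interval(-7/8, 70/9)), ProductSet(Interval.Lopen(-1/9, 13/4), {-71/7, -7/8, 6*sqrt(3)}))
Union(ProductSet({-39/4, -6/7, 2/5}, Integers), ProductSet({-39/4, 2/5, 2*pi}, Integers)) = ProductSet({-39/4, -6/7, 2/5, 2*pi}, Integers)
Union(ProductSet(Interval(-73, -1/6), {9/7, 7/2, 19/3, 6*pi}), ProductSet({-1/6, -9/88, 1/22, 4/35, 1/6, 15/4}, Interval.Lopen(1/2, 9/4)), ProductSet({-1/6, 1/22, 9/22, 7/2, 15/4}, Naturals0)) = Union(ProductSet({-1/6, 1/22, 9/22, 7/2, 15/4}, Naturals0), ProductSet({-1/6, -9/88, 1/22, 4/35, 1/6, 15/4}, Interval.Lopen(1/2, 9/4)), ProductSet(Interval(-73, -1/6), {9/7, 7/2, 19/3, 6*pi}))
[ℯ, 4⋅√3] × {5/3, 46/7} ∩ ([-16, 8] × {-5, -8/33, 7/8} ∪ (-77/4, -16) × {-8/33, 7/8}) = ∅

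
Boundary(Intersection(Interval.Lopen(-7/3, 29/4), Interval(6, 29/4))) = {6, 29/4}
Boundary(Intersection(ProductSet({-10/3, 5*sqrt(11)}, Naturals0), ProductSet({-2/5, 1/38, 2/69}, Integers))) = EmptySet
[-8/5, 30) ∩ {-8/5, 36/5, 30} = {-8/5, 36/5}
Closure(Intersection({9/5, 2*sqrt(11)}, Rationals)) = {9/5}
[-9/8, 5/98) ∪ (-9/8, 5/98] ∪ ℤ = ℤ ∪ [-9/8, 5/98]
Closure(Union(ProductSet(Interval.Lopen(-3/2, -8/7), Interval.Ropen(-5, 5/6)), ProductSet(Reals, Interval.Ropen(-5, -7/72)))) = Union(ProductSet({-3/2, -8/7}, Union({-5}, Interval(-7/72, 5/6))), ProductSet(Interval(-3/2, -8/7), {-5, 5/6}), ProductSet(Interval.Lopen(-3/2, -8/7), Interval.Ropen(-5, 5/6)), ProductSet(Reals, Interval.Ropen(-5, -7/72)), ProductSet(Union(Interval(-oo, -3/2), Interval(-8/7, oo)), {-5, -7/72}))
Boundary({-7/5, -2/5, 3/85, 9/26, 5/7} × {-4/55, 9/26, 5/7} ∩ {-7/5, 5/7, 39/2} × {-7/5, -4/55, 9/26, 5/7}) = {-7/5, 5/7} × {-4/55, 9/26, 5/7}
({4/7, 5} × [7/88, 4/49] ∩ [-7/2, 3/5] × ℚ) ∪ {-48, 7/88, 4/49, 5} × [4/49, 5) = ({4/7} × (ℚ ∩ [7/88, 4/49])) ∪ ({-48, 7/88, 4/49, 5} × [4/49, 5))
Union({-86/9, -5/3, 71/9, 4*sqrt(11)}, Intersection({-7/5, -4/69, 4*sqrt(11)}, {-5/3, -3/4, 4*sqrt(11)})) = {-86/9, -5/3, 71/9, 4*sqrt(11)}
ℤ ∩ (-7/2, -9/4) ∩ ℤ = {-3}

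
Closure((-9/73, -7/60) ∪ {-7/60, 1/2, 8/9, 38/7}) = [-9/73, -7/60] ∪ {1/2, 8/9, 38/7}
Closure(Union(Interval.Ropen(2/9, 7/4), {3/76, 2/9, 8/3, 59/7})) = Union({3/76, 8/3, 59/7}, Interval(2/9, 7/4))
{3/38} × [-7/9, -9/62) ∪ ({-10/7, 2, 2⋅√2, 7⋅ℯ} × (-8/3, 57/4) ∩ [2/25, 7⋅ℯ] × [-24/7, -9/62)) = ({3/38} × [-7/9, -9/62)) ∪ ({2, 2⋅√2, 7⋅ℯ} × (-8/3, -9/62))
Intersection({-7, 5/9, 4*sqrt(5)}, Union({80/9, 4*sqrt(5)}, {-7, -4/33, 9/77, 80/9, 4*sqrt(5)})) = {-7, 4*sqrt(5)}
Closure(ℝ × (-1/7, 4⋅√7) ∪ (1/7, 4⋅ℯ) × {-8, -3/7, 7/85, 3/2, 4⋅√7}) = (ℝ × [-1/7, 4⋅√7]) ∪ ([1/7, 4⋅ℯ] × {-8, -3/7, 4⋅√7}) ∪ ((1/7, 4⋅ℯ) × {-8, -3/7, 7/85, 3/2, 4⋅√7})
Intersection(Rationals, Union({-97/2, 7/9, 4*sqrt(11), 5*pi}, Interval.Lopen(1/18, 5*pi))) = Union({-97/2}, Intersection(Interval.Lopen(1/18, 5*pi), Rationals))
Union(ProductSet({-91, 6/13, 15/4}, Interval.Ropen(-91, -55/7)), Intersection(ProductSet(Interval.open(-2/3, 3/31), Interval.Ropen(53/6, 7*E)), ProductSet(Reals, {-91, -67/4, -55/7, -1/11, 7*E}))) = ProductSet({-91, 6/13, 15/4}, Interval.Ropen(-91, -55/7))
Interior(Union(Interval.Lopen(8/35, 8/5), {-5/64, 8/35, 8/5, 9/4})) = Interval.open(8/35, 8/5)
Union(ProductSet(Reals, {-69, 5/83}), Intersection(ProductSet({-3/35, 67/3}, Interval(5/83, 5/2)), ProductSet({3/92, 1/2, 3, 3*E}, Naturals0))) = ProductSet(Reals, {-69, 5/83})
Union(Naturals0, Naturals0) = Naturals0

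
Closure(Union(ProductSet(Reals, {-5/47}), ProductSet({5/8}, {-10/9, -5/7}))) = Union(ProductSet({5/8}, {-10/9, -5/7}), ProductSet(Reals, {-5/47}))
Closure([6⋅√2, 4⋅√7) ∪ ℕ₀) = ℕ₀ ∪ [6⋅√2, 4⋅√7] ∪ (ℕ₀ \ (6⋅√2, 4⋅√7))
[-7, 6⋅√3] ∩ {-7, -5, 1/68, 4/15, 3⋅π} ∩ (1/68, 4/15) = ∅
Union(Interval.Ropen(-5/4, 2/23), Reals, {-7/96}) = Interval(-oo, oo)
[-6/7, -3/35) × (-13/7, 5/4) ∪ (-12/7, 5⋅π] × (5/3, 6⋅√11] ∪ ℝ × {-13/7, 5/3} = (ℝ × {-13/7, 5/3}) ∪ ([-6/7, -3/35) × (-13/7, 5/4)) ∪ ((-12/7, 5⋅π] × (5/3, 6⋅√11])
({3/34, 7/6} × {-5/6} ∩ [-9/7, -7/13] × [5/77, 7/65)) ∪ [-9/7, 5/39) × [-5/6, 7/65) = [-9/7, 5/39) × [-5/6, 7/65)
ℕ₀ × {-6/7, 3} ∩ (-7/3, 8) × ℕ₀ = {0, 1, …, 7} × {3}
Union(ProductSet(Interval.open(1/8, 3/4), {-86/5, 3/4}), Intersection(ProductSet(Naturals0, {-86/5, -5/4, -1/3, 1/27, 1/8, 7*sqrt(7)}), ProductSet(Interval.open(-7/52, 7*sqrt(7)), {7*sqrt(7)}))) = Union(ProductSet(Interval.open(1/8, 3/4), {-86/5, 3/4}), ProductSet(Range(0, 19, 1), {7*sqrt(7)}))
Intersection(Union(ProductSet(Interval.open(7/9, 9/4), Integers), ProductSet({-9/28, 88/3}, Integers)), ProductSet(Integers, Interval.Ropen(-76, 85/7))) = ProductSet(Range(1, 3, 1), Range(-76, 13, 1))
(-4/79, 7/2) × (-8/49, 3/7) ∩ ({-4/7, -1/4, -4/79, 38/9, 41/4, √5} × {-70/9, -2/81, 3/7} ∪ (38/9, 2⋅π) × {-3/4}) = {√5} × {-2/81}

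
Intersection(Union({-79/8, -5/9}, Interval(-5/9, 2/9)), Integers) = Range(0, 1, 1)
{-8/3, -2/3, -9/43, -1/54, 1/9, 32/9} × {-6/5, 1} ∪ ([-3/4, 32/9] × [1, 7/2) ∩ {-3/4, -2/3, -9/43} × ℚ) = ({-8/3, -2/3, -9/43, -1/54, 1/9, 32/9} × {-6/5, 1}) ∪ ({-3/4, -2/3, -9/43} × (ℚ ∩ [1, 7/2)))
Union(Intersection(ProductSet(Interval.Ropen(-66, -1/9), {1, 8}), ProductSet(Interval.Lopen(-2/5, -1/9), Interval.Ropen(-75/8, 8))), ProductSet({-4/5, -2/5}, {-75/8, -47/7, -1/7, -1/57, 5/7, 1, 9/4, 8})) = Union(ProductSet({-4/5, -2/5}, {-75/8, -47/7, -1/7, -1/57, 5/7, 1, 9/4, 8}), ProductSet(Interval.open(-2/5, -1/9), {1}))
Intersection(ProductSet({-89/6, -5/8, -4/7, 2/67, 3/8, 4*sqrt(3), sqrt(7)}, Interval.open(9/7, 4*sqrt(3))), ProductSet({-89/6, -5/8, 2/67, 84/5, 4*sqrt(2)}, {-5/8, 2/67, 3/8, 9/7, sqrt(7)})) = ProductSet({-89/6, -5/8, 2/67}, {sqrt(7)})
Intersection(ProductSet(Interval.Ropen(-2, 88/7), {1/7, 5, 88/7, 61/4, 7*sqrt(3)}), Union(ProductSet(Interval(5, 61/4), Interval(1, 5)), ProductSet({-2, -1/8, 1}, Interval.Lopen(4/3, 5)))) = ProductSet(Union({-2, -1/8, 1}, Interval.Ropen(5, 88/7)), {5})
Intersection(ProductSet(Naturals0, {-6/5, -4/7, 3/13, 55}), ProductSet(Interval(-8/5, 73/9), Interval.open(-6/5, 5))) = ProductSet(Range(0, 9, 1), {-4/7, 3/13})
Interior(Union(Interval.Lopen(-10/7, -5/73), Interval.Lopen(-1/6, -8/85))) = Interval.open(-10/7, -5/73)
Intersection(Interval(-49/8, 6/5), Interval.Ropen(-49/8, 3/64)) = Interval.Ropen(-49/8, 3/64)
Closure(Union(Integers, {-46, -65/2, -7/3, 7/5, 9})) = Union({-65/2, -7/3, 7/5}, Integers)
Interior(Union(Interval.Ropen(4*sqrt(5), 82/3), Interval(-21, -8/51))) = Union(Interval.open(-21, -8/51), Interval.open(4*sqrt(5), 82/3))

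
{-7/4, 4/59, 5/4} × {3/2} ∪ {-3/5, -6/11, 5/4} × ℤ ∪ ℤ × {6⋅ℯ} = ({-3/5, -6/11, 5/4} × ℤ) ∪ (ℤ × {6⋅ℯ}) ∪ ({-7/4, 4/59, 5/4} × {3/2})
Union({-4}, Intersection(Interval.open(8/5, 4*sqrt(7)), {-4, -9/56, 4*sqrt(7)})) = {-4}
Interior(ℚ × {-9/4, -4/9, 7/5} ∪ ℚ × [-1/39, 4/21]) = ∅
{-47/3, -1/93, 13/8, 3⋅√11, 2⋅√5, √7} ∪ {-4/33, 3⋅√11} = {-47/3, -4/33, -1/93, 13/8, 3⋅√11, 2⋅√5, √7}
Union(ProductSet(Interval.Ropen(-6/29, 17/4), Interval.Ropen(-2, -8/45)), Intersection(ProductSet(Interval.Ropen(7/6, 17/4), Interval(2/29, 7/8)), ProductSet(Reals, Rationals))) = Union(ProductSet(Interval.Ropen(-6/29, 17/4), Interval.Ropen(-2, -8/45)), ProductSet(Interval.Ropen(7/6, 17/4), Intersection(Interval(2/29, 7/8), Rationals)))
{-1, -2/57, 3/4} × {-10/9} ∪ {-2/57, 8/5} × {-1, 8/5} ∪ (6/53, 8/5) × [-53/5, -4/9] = ({-2/57, 8/5} × {-1, 8/5}) ∪ ({-1, -2/57, 3/4} × {-10/9}) ∪ ((6/53, 8/5) × [-53/5, -4/9])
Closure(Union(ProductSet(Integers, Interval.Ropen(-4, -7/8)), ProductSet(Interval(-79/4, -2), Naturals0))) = Union(ProductSet(Integers, Interval(-4, -7/8)), ProductSet(Interval(-79/4, -2), Naturals0))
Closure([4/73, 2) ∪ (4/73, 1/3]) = [4/73, 2]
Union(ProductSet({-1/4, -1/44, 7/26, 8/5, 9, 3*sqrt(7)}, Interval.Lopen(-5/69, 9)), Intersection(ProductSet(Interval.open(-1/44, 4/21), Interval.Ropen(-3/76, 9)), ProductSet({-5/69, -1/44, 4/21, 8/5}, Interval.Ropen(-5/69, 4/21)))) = ProductSet({-1/4, -1/44, 7/26, 8/5, 9, 3*sqrt(7)}, Interval.Lopen(-5/69, 9))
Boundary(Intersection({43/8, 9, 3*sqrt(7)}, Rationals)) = {43/8, 9}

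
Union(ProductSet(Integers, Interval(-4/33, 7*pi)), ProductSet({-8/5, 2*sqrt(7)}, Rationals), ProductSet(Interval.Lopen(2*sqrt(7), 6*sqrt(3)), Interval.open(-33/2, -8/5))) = Union(ProductSet({-8/5, 2*sqrt(7)}, Rationals), ProductSet(Integers, Interval(-4/33, 7*pi)), ProductSet(Interval.Lopen(2*sqrt(7), 6*sqrt(3)), Interval.open(-33/2, -8/5)))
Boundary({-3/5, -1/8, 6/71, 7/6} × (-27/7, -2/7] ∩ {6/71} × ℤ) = {6/71} × {-3, -2, -1}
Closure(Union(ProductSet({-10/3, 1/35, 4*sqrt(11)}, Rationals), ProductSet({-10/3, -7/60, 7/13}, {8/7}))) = Union(ProductSet({-10/3, -7/60, 7/13}, {8/7}), ProductSet({-10/3, 1/35, 4*sqrt(11)}, Reals))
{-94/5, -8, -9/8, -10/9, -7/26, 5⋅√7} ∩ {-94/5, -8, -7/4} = {-94/5, -8}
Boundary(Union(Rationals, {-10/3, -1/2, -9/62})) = Reals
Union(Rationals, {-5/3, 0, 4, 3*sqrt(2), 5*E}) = Union({3*sqrt(2), 5*E}, Rationals)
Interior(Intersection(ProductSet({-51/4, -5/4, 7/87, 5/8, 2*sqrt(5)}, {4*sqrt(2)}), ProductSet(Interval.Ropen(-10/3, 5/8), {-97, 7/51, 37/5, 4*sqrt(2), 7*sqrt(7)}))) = EmptySet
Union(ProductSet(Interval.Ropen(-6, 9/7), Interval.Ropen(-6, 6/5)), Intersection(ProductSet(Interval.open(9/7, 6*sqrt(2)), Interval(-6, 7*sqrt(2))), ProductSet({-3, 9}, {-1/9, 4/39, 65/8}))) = ProductSet(Interval.Ropen(-6, 9/7), Interval.Ropen(-6, 6/5))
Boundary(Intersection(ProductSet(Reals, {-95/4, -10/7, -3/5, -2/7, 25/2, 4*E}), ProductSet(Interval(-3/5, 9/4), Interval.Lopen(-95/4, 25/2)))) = ProductSet(Interval(-3/5, 9/4), {-10/7, -3/5, -2/7, 25/2, 4*E})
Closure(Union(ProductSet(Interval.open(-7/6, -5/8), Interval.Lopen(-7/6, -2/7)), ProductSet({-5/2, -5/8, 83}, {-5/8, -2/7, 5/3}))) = Union(ProductSet({-7/6, -5/8}, Interval(-7/6, -2/7)), ProductSet({-5/2, -5/8, 83}, {-5/8, -2/7, 5/3}), ProductSet(Interval(-7/6, -5/8), {-7/6, -2/7}), ProductSet(Interval.open(-7/6, -5/8), Interval.Lopen(-7/6, -2/7)))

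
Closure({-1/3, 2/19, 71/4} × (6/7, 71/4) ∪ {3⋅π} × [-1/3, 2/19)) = ({3⋅π} × [-1/3, 2/19]) ∪ ({-1/3, 2/19, 71/4} × [6/7, 71/4])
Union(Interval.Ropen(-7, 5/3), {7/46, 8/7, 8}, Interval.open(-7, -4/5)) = Union({8}, Interval.Ropen(-7, 5/3))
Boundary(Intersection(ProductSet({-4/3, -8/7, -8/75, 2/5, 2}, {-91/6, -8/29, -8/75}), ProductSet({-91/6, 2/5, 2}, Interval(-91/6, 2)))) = ProductSet({2/5, 2}, {-91/6, -8/29, -8/75})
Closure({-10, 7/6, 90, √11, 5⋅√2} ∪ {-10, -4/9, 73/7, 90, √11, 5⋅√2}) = {-10, -4/9, 7/6, 73/7, 90, √11, 5⋅√2}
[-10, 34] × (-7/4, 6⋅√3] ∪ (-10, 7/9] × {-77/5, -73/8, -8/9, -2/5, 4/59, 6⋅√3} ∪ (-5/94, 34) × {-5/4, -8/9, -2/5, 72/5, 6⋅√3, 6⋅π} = ([-10, 34] × (-7/4, 6⋅√3]) ∪ ((-10, 7/9] × {-77/5, -73/8, -8/9, -2/5, 4/59, 6⋅√3}) ∪ ((-5/94, 34) × {-5/4, -8/9, -2/5, 72/5, 6⋅√3, 6⋅π})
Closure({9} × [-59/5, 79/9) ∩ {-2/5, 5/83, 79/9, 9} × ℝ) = {9} × [-59/5, 79/9]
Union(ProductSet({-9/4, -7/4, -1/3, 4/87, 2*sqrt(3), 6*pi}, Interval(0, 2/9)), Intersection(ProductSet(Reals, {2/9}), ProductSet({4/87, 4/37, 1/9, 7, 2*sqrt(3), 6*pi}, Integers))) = ProductSet({-9/4, -7/4, -1/3, 4/87, 2*sqrt(3), 6*pi}, Interval(0, 2/9))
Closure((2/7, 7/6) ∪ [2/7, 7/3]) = [2/7, 7/3]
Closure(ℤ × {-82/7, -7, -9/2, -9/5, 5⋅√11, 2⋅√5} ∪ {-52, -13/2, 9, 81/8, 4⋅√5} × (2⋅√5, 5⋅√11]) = (ℤ × {-82/7, -7, -9/2, -9/5, 5⋅√11, 2⋅√5}) ∪ ({-52, -13/2, 9, 81/8, 4⋅√5} × [2⋅√5, 5⋅√11])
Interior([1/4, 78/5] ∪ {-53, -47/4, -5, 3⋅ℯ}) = (1/4, 78/5)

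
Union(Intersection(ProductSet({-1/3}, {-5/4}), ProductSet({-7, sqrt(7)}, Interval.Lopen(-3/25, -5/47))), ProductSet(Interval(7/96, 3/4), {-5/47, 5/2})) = ProductSet(Interval(7/96, 3/4), {-5/47, 5/2})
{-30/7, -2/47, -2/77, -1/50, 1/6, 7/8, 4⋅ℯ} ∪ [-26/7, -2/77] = {-30/7, -1/50, 1/6, 7/8, 4⋅ℯ} ∪ [-26/7, -2/77]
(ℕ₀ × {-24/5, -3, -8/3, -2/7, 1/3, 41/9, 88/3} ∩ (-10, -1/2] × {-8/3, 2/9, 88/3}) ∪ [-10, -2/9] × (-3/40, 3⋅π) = [-10, -2/9] × (-3/40, 3⋅π)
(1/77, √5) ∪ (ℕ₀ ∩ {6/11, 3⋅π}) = (1/77, √5)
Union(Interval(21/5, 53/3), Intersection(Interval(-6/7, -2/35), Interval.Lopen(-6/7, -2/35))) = Union(Interval.Lopen(-6/7, -2/35), Interval(21/5, 53/3))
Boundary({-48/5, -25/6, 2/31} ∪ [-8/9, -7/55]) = {-48/5, -25/6, -8/9, -7/55, 2/31}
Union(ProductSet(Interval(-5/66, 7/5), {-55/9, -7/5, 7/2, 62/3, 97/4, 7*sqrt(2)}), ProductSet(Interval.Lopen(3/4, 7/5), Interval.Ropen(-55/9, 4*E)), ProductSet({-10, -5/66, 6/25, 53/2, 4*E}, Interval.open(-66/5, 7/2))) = Union(ProductSet({-10, -5/66, 6/25, 53/2, 4*E}, Interval.open(-66/5, 7/2)), ProductSet(Interval(-5/66, 7/5), {-55/9, -7/5, 7/2, 62/3, 97/4, 7*sqrt(2)}), ProductSet(Interval.Lopen(3/4, 7/5), Interval.Ropen(-55/9, 4*E)))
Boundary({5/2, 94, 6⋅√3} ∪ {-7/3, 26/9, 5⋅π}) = {-7/3, 5/2, 26/9, 94, 6⋅√3, 5⋅π}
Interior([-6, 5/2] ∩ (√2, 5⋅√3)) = (√2, 5/2)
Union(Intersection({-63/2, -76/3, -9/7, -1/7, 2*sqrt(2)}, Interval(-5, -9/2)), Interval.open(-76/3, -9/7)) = Interval.open(-76/3, -9/7)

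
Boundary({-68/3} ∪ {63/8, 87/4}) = {-68/3, 63/8, 87/4}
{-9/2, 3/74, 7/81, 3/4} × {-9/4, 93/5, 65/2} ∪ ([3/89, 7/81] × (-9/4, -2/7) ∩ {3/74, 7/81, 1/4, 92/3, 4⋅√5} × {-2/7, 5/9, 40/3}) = {-9/2, 3/74, 7/81, 3/4} × {-9/4, 93/5, 65/2}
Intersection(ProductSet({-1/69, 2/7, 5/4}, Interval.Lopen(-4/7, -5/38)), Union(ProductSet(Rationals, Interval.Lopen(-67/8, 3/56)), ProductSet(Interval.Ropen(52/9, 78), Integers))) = ProductSet({-1/69, 2/7, 5/4}, Interval.Lopen(-4/7, -5/38))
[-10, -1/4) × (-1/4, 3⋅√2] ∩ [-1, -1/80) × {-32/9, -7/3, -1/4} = ∅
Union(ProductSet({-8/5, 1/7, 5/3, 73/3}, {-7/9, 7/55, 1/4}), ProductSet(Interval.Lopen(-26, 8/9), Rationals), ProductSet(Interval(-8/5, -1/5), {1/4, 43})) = Union(ProductSet({-8/5, 1/7, 5/3, 73/3}, {-7/9, 7/55, 1/4}), ProductSet(Interval.Lopen(-26, 8/9), Rationals))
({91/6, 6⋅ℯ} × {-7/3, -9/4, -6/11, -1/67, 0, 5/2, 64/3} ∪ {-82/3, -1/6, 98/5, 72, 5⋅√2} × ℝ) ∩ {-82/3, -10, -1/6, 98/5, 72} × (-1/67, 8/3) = {-82/3, -1/6, 98/5, 72} × (-1/67, 8/3)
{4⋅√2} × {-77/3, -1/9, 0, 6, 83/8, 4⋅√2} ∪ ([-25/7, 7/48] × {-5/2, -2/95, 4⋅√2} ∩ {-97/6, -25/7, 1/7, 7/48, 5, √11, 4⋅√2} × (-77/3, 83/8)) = ({-25/7, 1/7, 7/48} × {-5/2, -2/95, 4⋅√2}) ∪ ({4⋅√2} × {-77/3, -1/9, 0, 6, 83/8, 4⋅√2})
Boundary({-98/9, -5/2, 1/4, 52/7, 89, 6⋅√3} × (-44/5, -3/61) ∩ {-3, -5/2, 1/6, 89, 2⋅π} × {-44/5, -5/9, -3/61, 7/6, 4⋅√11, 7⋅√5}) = {-5/2, 89} × {-5/9}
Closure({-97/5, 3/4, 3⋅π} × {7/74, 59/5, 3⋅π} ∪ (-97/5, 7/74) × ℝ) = ([-97/5, 7/74] × ℝ) ∪ ({-97/5, 3/4, 3⋅π} × {7/74, 59/5, 3⋅π})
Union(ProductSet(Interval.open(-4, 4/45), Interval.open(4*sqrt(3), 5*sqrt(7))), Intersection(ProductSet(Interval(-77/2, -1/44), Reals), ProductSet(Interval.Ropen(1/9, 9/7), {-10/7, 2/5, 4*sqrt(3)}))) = ProductSet(Interval.open(-4, 4/45), Interval.open(4*sqrt(3), 5*sqrt(7)))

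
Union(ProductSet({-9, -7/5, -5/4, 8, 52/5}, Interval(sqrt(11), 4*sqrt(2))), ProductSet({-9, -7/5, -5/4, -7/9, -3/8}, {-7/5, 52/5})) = Union(ProductSet({-9, -7/5, -5/4, -7/9, -3/8}, {-7/5, 52/5}), ProductSet({-9, -7/5, -5/4, 8, 52/5}, Interval(sqrt(11), 4*sqrt(2))))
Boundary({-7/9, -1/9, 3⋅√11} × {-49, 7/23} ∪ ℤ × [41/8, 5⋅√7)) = (ℤ × [41/8, 5⋅√7]) ∪ ({-7/9, -1/9, 3⋅√11} × {-49, 7/23})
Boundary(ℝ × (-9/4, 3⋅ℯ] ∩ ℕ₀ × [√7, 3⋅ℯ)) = ℕ₀ × [√7, 3⋅ℯ]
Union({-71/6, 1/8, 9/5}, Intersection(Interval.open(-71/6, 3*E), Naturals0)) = Union({-71/6, 1/8, 9/5}, Range(0, 9, 1))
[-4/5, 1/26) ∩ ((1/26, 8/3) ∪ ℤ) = {0}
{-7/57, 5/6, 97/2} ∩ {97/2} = {97/2}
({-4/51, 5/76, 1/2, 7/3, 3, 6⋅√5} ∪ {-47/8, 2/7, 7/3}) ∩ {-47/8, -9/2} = {-47/8}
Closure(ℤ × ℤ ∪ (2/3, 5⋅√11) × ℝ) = (ℤ × ℤ) ∪ ([2/3, 5⋅√11] × ℝ)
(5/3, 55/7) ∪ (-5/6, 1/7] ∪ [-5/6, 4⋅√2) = [-5/6, 55/7)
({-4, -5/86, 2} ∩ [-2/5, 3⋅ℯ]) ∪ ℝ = ℝ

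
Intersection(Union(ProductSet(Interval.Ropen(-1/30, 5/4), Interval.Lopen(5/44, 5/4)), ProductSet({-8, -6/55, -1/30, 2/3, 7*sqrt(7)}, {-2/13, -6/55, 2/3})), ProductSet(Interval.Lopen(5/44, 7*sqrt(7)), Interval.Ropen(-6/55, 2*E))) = Union(ProductSet({2/3, 7*sqrt(7)}, {-6/55, 2/3}), ProductSet(Interval.open(5/44, 5/4), Interval.Lopen(5/44, 5/4)))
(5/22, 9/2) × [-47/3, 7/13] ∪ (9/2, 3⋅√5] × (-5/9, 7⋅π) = ((5/22, 9/2) × [-47/3, 7/13]) ∪ ((9/2, 3⋅√5] × (-5/9, 7⋅π))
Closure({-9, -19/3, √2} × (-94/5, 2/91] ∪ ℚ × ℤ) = (ℝ × ℤ) ∪ ({-9, -19/3, √2} × [-94/5, 2/91])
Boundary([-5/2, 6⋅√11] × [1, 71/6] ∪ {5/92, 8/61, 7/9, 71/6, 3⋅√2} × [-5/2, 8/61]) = ({-5/2, 6⋅√11} × [1, 71/6]) ∪ ([-5/2, 6⋅√11] × {1, 71/6}) ∪ ({5/92, 8/61, 7/9, 71/6, 3⋅√2} × [-5/2, 8/61])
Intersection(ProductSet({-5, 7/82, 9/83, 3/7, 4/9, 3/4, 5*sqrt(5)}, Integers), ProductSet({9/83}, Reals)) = ProductSet({9/83}, Integers)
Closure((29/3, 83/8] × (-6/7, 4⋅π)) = ({29/3, 83/8} × [-6/7, 4⋅π]) ∪ ([29/3, 83/8] × {-6/7, 4⋅π}) ∪ ((29/3, 83/8] × (-6/7, 4⋅π))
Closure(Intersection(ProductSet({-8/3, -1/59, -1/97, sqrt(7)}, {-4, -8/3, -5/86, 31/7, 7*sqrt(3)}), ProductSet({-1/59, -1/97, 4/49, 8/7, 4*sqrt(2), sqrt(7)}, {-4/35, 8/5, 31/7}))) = ProductSet({-1/59, -1/97, sqrt(7)}, {31/7})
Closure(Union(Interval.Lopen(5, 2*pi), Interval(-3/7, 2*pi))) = Interval(-3/7, 2*pi)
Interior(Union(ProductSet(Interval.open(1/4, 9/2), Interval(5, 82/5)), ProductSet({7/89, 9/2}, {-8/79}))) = ProductSet(Interval.open(1/4, 9/2), Interval.open(5, 82/5))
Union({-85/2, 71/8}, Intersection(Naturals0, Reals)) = Union({-85/2, 71/8}, Naturals0)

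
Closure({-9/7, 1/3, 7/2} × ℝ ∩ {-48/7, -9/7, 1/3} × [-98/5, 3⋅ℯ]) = {-9/7, 1/3} × [-98/5, 3⋅ℯ]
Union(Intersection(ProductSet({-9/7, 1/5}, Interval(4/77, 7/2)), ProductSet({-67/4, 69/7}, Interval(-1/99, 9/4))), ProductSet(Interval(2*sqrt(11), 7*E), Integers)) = ProductSet(Interval(2*sqrt(11), 7*E), Integers)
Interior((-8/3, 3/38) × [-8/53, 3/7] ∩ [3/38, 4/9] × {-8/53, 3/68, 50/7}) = ∅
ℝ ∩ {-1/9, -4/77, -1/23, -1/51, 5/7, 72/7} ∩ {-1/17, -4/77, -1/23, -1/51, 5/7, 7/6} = {-4/77, -1/23, -1/51, 5/7}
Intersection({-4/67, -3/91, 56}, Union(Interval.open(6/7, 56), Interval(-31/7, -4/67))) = {-4/67}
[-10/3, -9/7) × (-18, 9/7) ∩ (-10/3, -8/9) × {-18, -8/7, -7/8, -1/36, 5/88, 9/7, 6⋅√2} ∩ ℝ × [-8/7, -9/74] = (-10/3, -9/7) × {-8/7, -7/8}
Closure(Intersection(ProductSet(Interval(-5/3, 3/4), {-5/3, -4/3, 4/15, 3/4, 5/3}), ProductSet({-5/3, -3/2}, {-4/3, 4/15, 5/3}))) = ProductSet({-5/3, -3/2}, {-4/3, 4/15, 5/3})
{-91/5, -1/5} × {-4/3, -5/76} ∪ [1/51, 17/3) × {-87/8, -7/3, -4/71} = ({-91/5, -1/5} × {-4/3, -5/76}) ∪ ([1/51, 17/3) × {-87/8, -7/3, -4/71})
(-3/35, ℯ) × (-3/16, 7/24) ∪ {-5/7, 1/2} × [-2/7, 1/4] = ({-5/7, 1/2} × [-2/7, 1/4]) ∪ ((-3/35, ℯ) × (-3/16, 7/24))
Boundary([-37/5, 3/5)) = {-37/5, 3/5}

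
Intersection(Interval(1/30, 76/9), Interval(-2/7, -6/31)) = EmptySet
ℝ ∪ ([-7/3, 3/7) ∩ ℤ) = ℝ ∪ {-2, -1, 0}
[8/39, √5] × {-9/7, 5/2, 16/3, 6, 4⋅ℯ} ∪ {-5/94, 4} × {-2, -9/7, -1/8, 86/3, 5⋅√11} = ({-5/94, 4} × {-2, -9/7, -1/8, 86/3, 5⋅√11}) ∪ ([8/39, √5] × {-9/7, 5/2, 16/3, 6, 4⋅ℯ})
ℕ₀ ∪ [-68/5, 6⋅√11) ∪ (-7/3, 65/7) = [-68/5, 6⋅√11) ∪ ℕ₀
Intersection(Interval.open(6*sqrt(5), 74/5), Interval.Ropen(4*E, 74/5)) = Interval.open(6*sqrt(5), 74/5)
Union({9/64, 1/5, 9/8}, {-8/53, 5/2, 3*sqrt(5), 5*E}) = {-8/53, 9/64, 1/5, 9/8, 5/2, 3*sqrt(5), 5*E}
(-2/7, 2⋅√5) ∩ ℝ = (-2/7, 2⋅√5)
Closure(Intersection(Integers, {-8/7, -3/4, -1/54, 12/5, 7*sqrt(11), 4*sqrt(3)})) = EmptySet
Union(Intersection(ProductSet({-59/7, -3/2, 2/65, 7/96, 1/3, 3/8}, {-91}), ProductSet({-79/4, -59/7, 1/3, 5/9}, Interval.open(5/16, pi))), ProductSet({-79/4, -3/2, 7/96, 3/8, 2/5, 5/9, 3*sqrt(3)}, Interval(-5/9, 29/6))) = ProductSet({-79/4, -3/2, 7/96, 3/8, 2/5, 5/9, 3*sqrt(3)}, Interval(-5/9, 29/6))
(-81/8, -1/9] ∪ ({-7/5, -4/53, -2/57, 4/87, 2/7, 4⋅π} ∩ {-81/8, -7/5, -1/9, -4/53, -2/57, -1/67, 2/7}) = (-81/8, -1/9] ∪ {-4/53, -2/57, 2/7}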